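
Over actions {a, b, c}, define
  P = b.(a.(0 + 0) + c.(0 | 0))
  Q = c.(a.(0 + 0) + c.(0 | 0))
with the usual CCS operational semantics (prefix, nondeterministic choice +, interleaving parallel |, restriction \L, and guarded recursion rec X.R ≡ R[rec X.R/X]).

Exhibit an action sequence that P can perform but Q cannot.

LTS(P): 4 reachable states
  u0 = b.(a.(0 + 0) + c.(0 | 0)) → --b--▸ u1
  u1 = a.(0 + 0) + c.(0 | 0) → --a--▸ u2, --c--▸ u3
  u2 = 0 + 0 → stopped
  u3 = 0 | 0 → stopped
LTS(Q): 4 reachable states
  v0 = c.(a.(0 + 0) + c.(0 | 0)) → --c--▸ v1
  v1 = a.(0 + 0) + c.(0 | 0) → --a--▸ v2, --c--▸ v3
  v2 = 0 + 0 → stopped
  v3 = 0 | 0 → stopped
Executing b from P (initial set {u0}):
  [1] b ⇒ {u1}
  ✓ P
Executing b from Q (initial set {v0}):
  [1] b ⇒ ∅ (Q stuck)

b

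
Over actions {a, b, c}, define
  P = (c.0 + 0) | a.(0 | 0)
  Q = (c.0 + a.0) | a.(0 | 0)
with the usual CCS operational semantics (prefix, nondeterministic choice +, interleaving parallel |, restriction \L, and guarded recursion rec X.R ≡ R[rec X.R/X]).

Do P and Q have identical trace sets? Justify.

LTS(P): 4 reachable states
  s0 = (c.0 + 0) | a.(0 | 0) :: -a-> s1, -c-> s2
  s1 = (c.0 + 0) | (0 | 0) :: -c-> s3
  s2 = 0 | a.(0 | 0) :: -a-> s3
  s3 = 0 | (0 | 0) :: (no moves)
LTS(Q): 4 reachable states
  t0 = (c.0 + a.0) | a.(0 | 0) :: -a-> t1, -a-> t2, -c-> t2
  t1 = (c.0 + a.0) | (0 | 0) :: -a-> t3, -c-> t3
  t2 = 0 | a.(0 | 0) :: -a-> t3
  t3 = 0 | (0 | 0) :: (no moves)
Executing aa from Q (initial set {t0}):
  [1] a ⇒ {t1, t2}
  [2] a ⇒ {t3}
  ✓ Q
Executing aa from P (initial set {s0}):
  [1] a ⇒ {s1}
  [2] a ⇒ no successor for P

NO — witness ⟨aa⟩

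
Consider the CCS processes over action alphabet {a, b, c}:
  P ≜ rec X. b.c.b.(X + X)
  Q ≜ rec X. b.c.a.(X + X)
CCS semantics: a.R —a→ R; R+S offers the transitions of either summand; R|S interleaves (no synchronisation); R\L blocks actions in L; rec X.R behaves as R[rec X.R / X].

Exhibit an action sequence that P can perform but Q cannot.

Reachable graph of P (4 states):
  s0 = rec X. b.c.b.(X + X) ⊢ ··b··> s1
  s1 = c.b.((rec X. b.c.b.(X + X)) + (rec X. b.c.b.(X + X))) ⊢ ··c··> s2
  s2 = b.((rec X. b.c.b.(X + X)) + (rec X. b.c.b.(X + X))) ⊢ ··b··> s3
  s3 = (rec X. b.c.b.(X + X)) + (rec X. b.c.b.(X + X)) ⊢ ··b··> s1
Reachable graph of Q (4 states):
  t0 = rec X. b.c.a.(X + X) ⊢ ··b··> t1
  t1 = c.a.((rec X. b.c.a.(X + X)) + (rec X. b.c.a.(X + X))) ⊢ ··c··> t2
  t2 = a.((rec X. b.c.a.(X + X)) + (rec X. b.c.a.(X + X))) ⊢ ··a··> t3
  t3 = (rec X. b.c.a.(X + X)) + (rec X. b.c.a.(X + X)) ⊢ ··b··> t1
Run σ = ⟨bcb⟩ on P: start {s0}
  step 1 (b): {s1}
  step 2 (c): {s2}
  step 3 (b): {s3}
  ✓ P
Run σ = ⟨bcb⟩ on Q: start {t0}
  step 1 (b): {t1}
  step 2 (c): {t2}
  step 3 (b): no successor for Q

bcb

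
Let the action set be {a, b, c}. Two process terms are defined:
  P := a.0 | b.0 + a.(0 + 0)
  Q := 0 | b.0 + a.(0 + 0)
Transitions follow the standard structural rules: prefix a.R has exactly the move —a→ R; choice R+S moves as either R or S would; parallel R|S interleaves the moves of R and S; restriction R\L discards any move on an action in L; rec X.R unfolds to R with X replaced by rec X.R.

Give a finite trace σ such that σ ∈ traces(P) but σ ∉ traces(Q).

Reachable graph of P (5 states):
  m0 = a.0 | b.0 + a.(0 + 0) → --a--▸ m1, --a--▸ m2, --b--▸ m3
  m1 = 0 + 0 → stopped
  m2 = 0 | b.0 → --b--▸ m4
  m3 = a.0 | 0 → --a--▸ m4
  m4 = 0 | 0 → stopped
Reachable graph of Q (3 states):
  n0 = 0 | b.0 + a.(0 + 0) → --a--▸ n1, --b--▸ n2
  n1 = 0 + 0 → stopped
  n2 = 0 | 0 → stopped
Executing ab from P (initial set {m0}):
  [1] a ⇒ {m1, m2}
  [2] b ⇒ {m4}
  — P admits the full trace.
Executing ab from Q (initial set {n0}):
  [1] a ⇒ {n1}
  [2] b ⇒ ∅ (Q stuck)

ab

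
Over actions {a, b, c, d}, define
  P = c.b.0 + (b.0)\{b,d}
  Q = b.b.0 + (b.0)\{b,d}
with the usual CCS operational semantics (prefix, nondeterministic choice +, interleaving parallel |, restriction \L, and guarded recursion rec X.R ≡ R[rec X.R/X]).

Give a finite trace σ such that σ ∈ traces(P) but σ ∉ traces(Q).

c

LTS(P): 3 reachable states
  m0 = c.b.0 + (b.0)\{b,d} :: =c=> m1
  m1 = b.0 :: =b=> m2
  m2 = 0 :: deadlocked
LTS(Q): 3 reachable states
  n0 = b.b.0 + (b.0)\{b,d} :: =b=> n1
  n1 = b.0 :: =b=> n2
  n2 = 0 :: deadlocked
Executing c from P (initial set {m0}):
  [1] c ⇒ {m1}
  ✓ P
Executing c from Q (initial set {n0}):
  [1] c ⇒ ∅ (Q stuck)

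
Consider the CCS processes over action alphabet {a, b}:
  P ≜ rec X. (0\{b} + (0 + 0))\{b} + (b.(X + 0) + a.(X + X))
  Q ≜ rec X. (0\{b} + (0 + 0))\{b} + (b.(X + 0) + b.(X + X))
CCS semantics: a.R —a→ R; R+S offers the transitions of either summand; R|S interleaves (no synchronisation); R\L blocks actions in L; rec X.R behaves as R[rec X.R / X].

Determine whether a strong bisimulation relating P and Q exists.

LTS(P): 3 reachable states
  s0 = rec X. (0\{b} + (0 + 0))\{b} + (b.(X + 0) + a.(X + X)) :: ··a··> s1, ··b··> s2
  s1 = (rec X. (0\{b} + (0 + 0))\{b} + (b.(X + 0) + a.(X + X))) + (rec X. (0\{b} + (0 + 0))\{b} + (b.(X + 0) + a.(X + X))) :: ··a··> s1, ··b··> s2
  s2 = (rec X. (0\{b} + (0 + 0))\{b} + (b.(X + 0) + a.(X + X))) + 0 :: ··a··> s1, ··b··> s2
LTS(Q): 3 reachable states
  t0 = rec X. (0\{b} + (0 + 0))\{b} + (b.(X + 0) + b.(X + X)) :: ··b··> t1, ··b··> t2
  t1 = (rec X. (0\{b} + (0 + 0))\{b} + (b.(X + 0) + b.(X + X))) + (rec X. (0\{b} + (0 + 0))\{b} + (b.(X + 0) + b.(X + X))) :: ··b··> t1, ··b··> t2
  t2 = (rec X. (0\{b} + (0 + 0))\{b} + (b.(X + 0) + b.(X + X))) + 0 :: ··b··> t1, ··b··> t2
Bisimilarity quotient blocks:
  B0 = {s0, s1, s2}
  B1 = {t0, t1, t2}
s0 ∈ B0, t0 ∈ B1 → different blocks

not bisimilar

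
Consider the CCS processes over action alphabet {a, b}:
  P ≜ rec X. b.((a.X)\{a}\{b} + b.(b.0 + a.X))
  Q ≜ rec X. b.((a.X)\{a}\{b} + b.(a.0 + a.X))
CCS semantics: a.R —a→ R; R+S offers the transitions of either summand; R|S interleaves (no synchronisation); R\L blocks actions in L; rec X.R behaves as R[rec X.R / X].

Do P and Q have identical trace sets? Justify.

trace-distinct — witness ⟨bbb⟩

Reachable graph of P (4 states):
  m0 = rec X. b.((a.X)\{a}\{b} + b.(b.0 + a.X)) has moves --b--▸ m1
  m1 = (a.(rec X. b.((a.X)\{a}\{b} + b.(b.0 + a.X))))\{a}\{b} + b.(b.0 + a.(rec X. b.((a.X)\{a}\{b} + b.(b.0 + a.X)))) has moves --b--▸ m2
  m2 = b.0 + a.(rec X. b.((a.X)\{a}\{b} + b.(b.0 + a.X))) has moves --a--▸ m0, --b--▸ m3
  m3 = 0 has moves deadlocked
Reachable graph of Q (4 states):
  n0 = rec X. b.((a.X)\{a}\{b} + b.(a.0 + a.X)) has moves --b--▸ n1
  n1 = (a.(rec X. b.((a.X)\{a}\{b} + b.(a.0 + a.X))))\{a}\{b} + b.(a.0 + a.(rec X. b.((a.X)\{a}\{b} + b.(a.0 + a.X)))) has moves --b--▸ n2
  n2 = a.0 + a.(rec X. b.((a.X)\{a}\{b} + b.(a.0 + a.X))) has moves --a--▸ n0, --a--▸ n3
  n3 = 0 has moves deadlocked
Run σ = ⟨bbb⟩ on P: start {m0}
  after b @ step 1: {m1}
  after b @ step 2: {m2}
  after b @ step 3: {m3}
  P completes σ.
Run σ = ⟨bbb⟩ on Q: start {n0}
  after b @ step 1: {n1}
  after b @ step 2: {n2}
  after b @ step 3: no successor for Q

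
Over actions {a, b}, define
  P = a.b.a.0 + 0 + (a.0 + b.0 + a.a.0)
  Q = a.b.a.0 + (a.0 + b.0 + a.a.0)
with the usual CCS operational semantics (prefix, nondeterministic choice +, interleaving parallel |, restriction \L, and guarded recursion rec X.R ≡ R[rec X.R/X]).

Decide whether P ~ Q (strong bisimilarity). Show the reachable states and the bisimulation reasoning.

Reachable graph of P (4 states):
  s0 = a.b.a.0 + 0 + (a.0 + b.0 + a.a.0) → —a→ s1, —a→ s2, —a→ s3, —b→ s1
  s1 = 0 → ∅
  s2 = a.0 → —a→ s1
  s3 = b.a.0 → —b→ s2
Reachable graph of Q (4 states):
  t0 = a.b.a.0 + (a.0 + b.0 + a.a.0) → —a→ t1, —a→ t2, —a→ t3, —b→ t1
  t1 = 0 → ∅
  t2 = a.0 → —a→ t1
  t3 = b.a.0 → —b→ t2
Coarsest stable partition (strong bisimilarity classes):
  B0 = {s0, t0}
  B1 = {s1, t1}
  B2 = {s3, t3}
  B3 = {s2, t2}
s0 ∈ B0, t0 ∈ B0 → same block

P ~ Q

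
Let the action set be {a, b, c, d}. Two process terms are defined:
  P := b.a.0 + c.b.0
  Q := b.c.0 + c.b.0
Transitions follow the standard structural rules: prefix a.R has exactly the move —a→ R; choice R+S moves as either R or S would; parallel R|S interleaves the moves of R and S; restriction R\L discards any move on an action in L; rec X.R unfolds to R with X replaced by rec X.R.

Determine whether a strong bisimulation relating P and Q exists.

P ≁ Q

P's transition system — 4 states:
  p0 = b.a.0 + c.b.0 → =b=> p1, =c=> p2
  p1 = a.0 → =a=> p3
  p2 = b.0 → =b=> p3
  p3 = 0 → stopped
Q's transition system — 4 states:
  q0 = b.c.0 + c.b.0 → =b=> q1, =c=> q2
  q1 = c.0 → =c=> q3
  q2 = b.0 → =b=> q3
  q3 = 0 → stopped
Coarsest stable partition (strong bisimilarity classes):
  B0 = {p0}
  B1 = {p1}
  B2 = {p3, q3}
  B3 = {p2, q2}
  B4 = {q0}
  B5 = {q1}
p0 ∈ B0, q0 ∈ B4 → different blocks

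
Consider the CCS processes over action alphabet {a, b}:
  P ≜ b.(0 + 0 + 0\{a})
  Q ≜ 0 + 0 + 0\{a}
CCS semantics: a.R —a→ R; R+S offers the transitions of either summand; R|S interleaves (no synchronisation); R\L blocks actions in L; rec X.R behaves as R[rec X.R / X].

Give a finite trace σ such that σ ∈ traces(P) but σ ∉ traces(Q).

b

P's transition system — 2 states:
  u0 = b.(0 + 0 + 0\{a}) | --b--▸ u1
  u1 = 0 + 0 + 0\{a} | deadlocked
Q's transition system — 1 states:
  v0 = 0 + 0 + 0\{a} | deadlocked
Run σ = ⟨b⟩ on P: start {u0}
  [1] b ⇒ {u1}
  — P admits the full trace.
Run σ = ⟨b⟩ on Q: start {v0}
  [1] b ⇒ ∅  — Q cannot continue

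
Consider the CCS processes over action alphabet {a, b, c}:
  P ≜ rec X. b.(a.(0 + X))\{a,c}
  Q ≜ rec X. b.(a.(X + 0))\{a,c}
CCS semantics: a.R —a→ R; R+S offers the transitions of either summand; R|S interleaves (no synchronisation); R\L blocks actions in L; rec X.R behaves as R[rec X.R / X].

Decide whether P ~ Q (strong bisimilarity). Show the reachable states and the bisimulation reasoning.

P's transition system — 2 states:
  p0 = rec X. b.(a.(0 + X))\{a,c} → --b--▸ p1
  p1 = (a.(0 + (rec X. b.(a.(0 + X))\{a,c})))\{a,c} → ∅
Q's transition system — 2 states:
  q0 = rec X. b.(a.(X + 0))\{a,c} → --b--▸ q1
  q1 = (a.((rec X. b.(a.(X + 0))\{a,c}) + 0))\{a,c} → ∅
Partition-refinement fixed point:
  B0 = {p0, q0}
  B1 = {p1, q1}
p0 ∈ B0, q0 ∈ B0 → same block

bisimilar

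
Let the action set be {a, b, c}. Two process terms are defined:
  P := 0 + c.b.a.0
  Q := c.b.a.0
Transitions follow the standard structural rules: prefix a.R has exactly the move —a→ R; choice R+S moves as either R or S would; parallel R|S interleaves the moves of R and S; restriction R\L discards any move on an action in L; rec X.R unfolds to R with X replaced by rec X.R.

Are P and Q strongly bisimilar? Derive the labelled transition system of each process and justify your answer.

Reachable graph of P (4 states):
  u0 = 0 + c.b.a.0 has moves =c=> u1
  u1 = b.a.0 has moves =b=> u2
  u2 = a.0 has moves =a=> u3
  u3 = 0 has moves stopped
Reachable graph of Q (4 states):
  v0 = c.b.a.0 has moves =c=> v1
  v1 = b.a.0 has moves =b=> v2
  v2 = a.0 has moves =a=> v3
  v3 = 0 has moves stopped
Coarsest stable partition (strong bisimilarity classes):
  B0 = {u0, v0}
  B1 = {u1, v1}
  B2 = {u2, v2}
  B3 = {u3, v3}
u0 ∈ B0, v0 ∈ B0 → same block

YES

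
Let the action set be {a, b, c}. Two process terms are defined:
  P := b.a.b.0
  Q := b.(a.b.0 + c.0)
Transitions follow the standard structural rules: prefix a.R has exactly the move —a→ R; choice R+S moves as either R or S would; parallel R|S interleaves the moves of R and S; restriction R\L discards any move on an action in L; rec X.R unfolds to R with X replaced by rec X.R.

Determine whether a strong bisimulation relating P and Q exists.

NO

Reachable graph of P (4 states):
  m0 = b.a.b.0 → —b→ m1
  m1 = a.b.0 → —a→ m2
  m2 = b.0 → —b→ m3
  m3 = 0 → stopped
Reachable graph of Q (4 states):
  n0 = b.(a.b.0 + c.0) → —b→ n1
  n1 = a.b.0 + c.0 → —a→ n2, —c→ n3
  n2 = b.0 → —b→ n3
  n3 = 0 → stopped
Coarsest stable partition (strong bisimilarity classes):
  B0 = {m0}
  B1 = {m1}
  B2 = {m2, n2}
  B3 = {m3, n3}
  B4 = {n0}
  B5 = {n1}
m0 ∈ B0, n0 ∈ B4 → different blocks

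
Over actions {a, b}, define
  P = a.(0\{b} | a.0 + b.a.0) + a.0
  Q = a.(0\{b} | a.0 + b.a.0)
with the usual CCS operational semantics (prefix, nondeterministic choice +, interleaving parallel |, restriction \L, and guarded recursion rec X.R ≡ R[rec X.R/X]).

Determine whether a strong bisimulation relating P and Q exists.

Reachable graph of P (5 states):
  p0 = a.(0\{b} | a.0 + b.a.0) + a.0 | --a--▸ p1, --a--▸ p2
  p1 = 0 | (no moves)
  p2 = 0\{b} | a.0 + b.a.0 | --a--▸ p3, --b--▸ p4
  p3 = 0\{b} | 0 | (no moves)
  p4 = a.0 | --a--▸ p1
Reachable graph of Q (5 states):
  q0 = a.(0\{b} | a.0 + b.a.0) | --a--▸ q1
  q1 = 0\{b} | a.0 + b.a.0 | --a--▸ q2, --b--▸ q3
  q2 = 0\{b} | 0 | (no moves)
  q3 = a.0 | --a--▸ q4
  q4 = 0 | (no moves)
Bisimilarity quotient blocks:
  B0 = {p0}
  B1 = {p1, p3, q2, q4}
  B2 = {p2, q1}
  B3 = {p4, q3}
  B4 = {q0}
p0 ∈ B0, q0 ∈ B4 → different blocks

not bisimilar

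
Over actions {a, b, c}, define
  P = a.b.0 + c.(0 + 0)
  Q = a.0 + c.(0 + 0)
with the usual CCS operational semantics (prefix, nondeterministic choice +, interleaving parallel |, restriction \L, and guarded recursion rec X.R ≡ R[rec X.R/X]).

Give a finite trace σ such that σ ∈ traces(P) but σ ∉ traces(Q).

Reachable graph of P (4 states):
  u0 = a.b.0 + c.(0 + 0) → —a→ u1, —c→ u2
  u1 = b.0 → —b→ u3
  u2 = 0 + 0 → ∅
  u3 = 0 → ∅
Reachable graph of Q (3 states):
  v0 = a.0 + c.(0 + 0) → —a→ v1, —c→ v2
  v1 = 0 → ∅
  v2 = 0 + 0 → ∅
Run σ = ⟨ab⟩ on P: start {u0}
  after a @ step 1: {u1}
  after b @ step 2: {u3}
  P completes σ.
Run σ = ⟨ab⟩ on Q: start {v0}
  after a @ step 1: {v1}
  after b @ step 2: ∅  — Q cannot continue

ab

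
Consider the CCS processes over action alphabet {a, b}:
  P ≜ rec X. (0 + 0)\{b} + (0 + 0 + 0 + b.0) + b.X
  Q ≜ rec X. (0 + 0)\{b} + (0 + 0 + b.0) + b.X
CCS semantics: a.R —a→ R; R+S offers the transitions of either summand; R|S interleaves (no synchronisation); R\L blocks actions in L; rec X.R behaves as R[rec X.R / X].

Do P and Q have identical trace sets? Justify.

YES

Reachable graph of P (2 states):
  u0 = rec X. (0 + 0)\{b} + (0 + 0 + 0 + b.0) + b.X ⊢ —b→ u0, —b→ u1
  u1 = 0 ⊢ (no moves)
Reachable graph of Q (2 states):
  v0 = rec X. (0 + 0)\{b} + (0 + 0 + b.0) + b.X ⊢ —b→ v0, —b→ v1
  v1 = 0 ⊢ (no moves)
Coarsest stable partition (strong bisimilarity classes):
  B0 = {u0, v0}
  B1 = {u1, v1}
u0 ∈ B0, v0 ∈ B0 → same block
Bisimilar ⇒ trace-equivalent.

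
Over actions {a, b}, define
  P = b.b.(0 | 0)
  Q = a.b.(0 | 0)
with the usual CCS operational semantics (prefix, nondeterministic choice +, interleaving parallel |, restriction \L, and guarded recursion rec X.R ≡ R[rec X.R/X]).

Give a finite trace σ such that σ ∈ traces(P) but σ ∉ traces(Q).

b

Reachable graph of P (3 states):
  m0 = b.b.(0 | 0) ⊢ --b--▸ m1
  m1 = b.(0 | 0) ⊢ --b--▸ m2
  m2 = 0 | 0 ⊢ ·
Reachable graph of Q (3 states):
  n0 = a.b.(0 | 0) ⊢ --a--▸ n1
  n1 = b.(0 | 0) ⊢ --b--▸ n2
  n2 = 0 | 0 ⊢ ·
Trace ⟨b⟩ through P, begin at {m0}:
  step 1 (b): {m1}
  P completes σ.
Trace ⟨b⟩ through Q, begin at {n0}:
  step 1 (b): ∅ (Q stuck)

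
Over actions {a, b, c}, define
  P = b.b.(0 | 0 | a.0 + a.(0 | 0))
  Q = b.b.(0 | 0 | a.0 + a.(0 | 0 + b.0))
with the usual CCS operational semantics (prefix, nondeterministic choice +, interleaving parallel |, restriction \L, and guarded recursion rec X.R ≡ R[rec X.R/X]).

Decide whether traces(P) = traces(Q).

P's transition system — 5 states:
  m0 = b.b.(0 | 0 | a.0 + a.(0 | 0)) → =b=> m1
  m1 = b.(0 | 0 | a.0 + a.(0 | 0)) → =b=> m2
  m2 = 0 | 0 | a.0 + a.(0 | 0) → =a=> m3, =a=> m4
  m3 = 0 | 0 → ·
  m4 = 0 | 0 | 0 → ·
Q's transition system — 6 states:
  n0 = b.b.(0 | 0 | a.0 + a.(0 | 0 + b.0)) → =b=> n1
  n1 = b.(0 | 0 | a.0 + a.(0 | 0 + b.0)) → =b=> n2
  n2 = 0 | 0 | a.0 + a.(0 | 0 + b.0) → =a=> n3, =a=> n4
  n3 = 0 | 0 + b.0 → =b=> n5
  n4 = 0 | 0 | 0 → ·
  n5 = 0 → ·
Run σ = ⟨bbab⟩ on Q: start {n0}
  after b @ step 1: {n1}
  after b @ step 2: {n2}
  after a @ step 3: {n3, n4}
  after b @ step 4: {n5}
  — Q admits the full trace.
Run σ = ⟨bbab⟩ on P: start {m0}
  after b @ step 1: {m1}
  after b @ step 2: {m2}
  after a @ step 3: {m3, m4}
  after b @ step 4: no successor for P

trace-distinct — witness ⟨bbab⟩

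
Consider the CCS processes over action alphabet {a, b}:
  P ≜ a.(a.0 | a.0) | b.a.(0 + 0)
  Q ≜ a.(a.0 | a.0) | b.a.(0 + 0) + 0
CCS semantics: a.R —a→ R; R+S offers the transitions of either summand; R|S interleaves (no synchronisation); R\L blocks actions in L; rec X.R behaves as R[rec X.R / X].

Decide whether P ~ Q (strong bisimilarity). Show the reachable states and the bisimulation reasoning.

YES

LTS(P): 15 reachable states
  s0 = a.(a.0 | a.0) | b.a.(0 + 0) | ··a··> s1, ··b··> s2
  s1 = a.0 | a.0 | b.a.(0 + 0) | ··a··> s3, ··a··> s4, ··b··> s5
  s2 = a.(a.0 | a.0) | a.(0 + 0) | ··a··> s5, ··a··> s6
  s3 = 0 | a.0 | b.a.(0 + 0) | ··a··> s7, ··b··> s8
  s4 = a.0 | 0 | b.a.(0 + 0) | ··a··> s7, ··b··> s9
  s5 = a.0 | a.0 | a.(0 + 0) | ··a··> s10, ··a··> s8, ··a··> s9
  s6 = a.(a.0 | a.0) | (0 + 0) | ··a··> s10
  s7 = 0 | 0 | b.a.(0 + 0) | ··b··> s11
  s8 = 0 | a.0 | a.(0 + 0) | ··a··> s11, ··a··> s12
  s9 = a.0 | 0 | a.(0 + 0) | ··a··> s11, ··a··> s13
  s10 = a.0 | a.0 | (0 + 0) | ··a··> s12, ··a··> s13
  s11 = 0 | 0 | a.(0 + 0) | ··a··> s14
  s12 = 0 | a.0 | (0 + 0) | ··a··> s14
  s13 = a.0 | 0 | (0 + 0) | ··a··> s14
  s14 = 0 | 0 | (0 + 0) | ·
LTS(Q): 15 reachable states
  t0 = a.(a.0 | a.0) | b.a.(0 + 0) + 0 | ··a··> t1, ··b··> t2
  t1 = a.0 | a.0 | b.a.(0 + 0) | ··a··> t3, ··a··> t4, ··b··> t5
  t2 = a.(a.0 | a.0) | a.(0 + 0) | ··a··> t5, ··a··> t6
  t3 = 0 | a.0 | b.a.(0 + 0) | ··a··> t7, ··b··> t8
  t4 = a.0 | 0 | b.a.(0 + 0) | ··a··> t7, ··b··> t9
  t5 = a.0 | a.0 | a.(0 + 0) | ··a··> t10, ··a··> t8, ··a··> t9
  t6 = a.(a.0 | a.0) | (0 + 0) | ··a··> t10
  t7 = 0 | 0 | b.a.(0 + 0) | ··b··> t11
  t8 = 0 | a.0 | a.(0 + 0) | ··a··> t11, ··a··> t12
  t9 = a.0 | 0 | a.(0 + 0) | ··a··> t11, ··a··> t13
  t10 = a.0 | a.0 | (0 + 0) | ··a··> t12, ··a··> t13
  t11 = 0 | 0 | a.(0 + 0) | ··a··> t14
  t12 = 0 | a.0 | (0 + 0) | ··a··> t14
  t13 = a.0 | 0 | (0 + 0) | ··a··> t14
  t14 = 0 | 0 | (0 + 0) | ·
Coarsest stable partition (strong bisimilarity classes):
  B0 = {s0, t0}
  B1 = {s2, t2}
  B2 = {s5, s6, t5, t6}
  B3 = {s10, s8, s9, t10, t8, t9}
  B4 = {s11, s12, s13, t11, t12, t13}
  B5 = {s14, t14}
  B6 = {s1, t1}
  B7 = {s3, s4, t3, t4}
  B8 = {s7, t7}
s0 ∈ B0, t0 ∈ B0 → same block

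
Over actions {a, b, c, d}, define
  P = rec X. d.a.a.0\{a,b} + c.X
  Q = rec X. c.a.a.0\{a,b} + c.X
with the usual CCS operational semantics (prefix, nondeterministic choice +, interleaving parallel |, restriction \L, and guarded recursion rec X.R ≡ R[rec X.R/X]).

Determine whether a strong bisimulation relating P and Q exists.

not bisimilar

LTS(P): 4 reachable states
  s0 = rec X. d.a.a.0\{a,b} + c.X → —c→ s0, —d→ s1
  s1 = a.a.0\{a,b} → —a→ s2
  s2 = a.0\{a,b} → —a→ s3
  s3 = 0\{a,b} → deadlocked
LTS(Q): 4 reachable states
  t0 = rec X. c.a.a.0\{a,b} + c.X → —c→ t0, —c→ t1
  t1 = a.a.0\{a,b} → —a→ t2
  t2 = a.0\{a,b} → —a→ t3
  t3 = 0\{a,b} → deadlocked
Coarsest stable partition (strong bisimilarity classes):
  B0 = {s0}
  B1 = {s1, t1}
  B2 = {s2, t2}
  B3 = {s3, t3}
  B4 = {t0}
s0 ∈ B0, t0 ∈ B4 → different blocks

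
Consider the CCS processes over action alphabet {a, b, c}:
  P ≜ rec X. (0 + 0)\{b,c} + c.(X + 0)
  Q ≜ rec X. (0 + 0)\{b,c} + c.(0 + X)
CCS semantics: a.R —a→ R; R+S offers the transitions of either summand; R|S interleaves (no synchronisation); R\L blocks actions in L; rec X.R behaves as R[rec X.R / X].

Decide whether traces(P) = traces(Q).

P's transition system — 2 states:
  p0 = rec X. (0 + 0)\{b,c} + c.(X + 0) has moves ··c··> p1
  p1 = (rec X. (0 + 0)\{b,c} + c.(X + 0)) + 0 has moves ··c··> p1
Q's transition system — 2 states:
  q0 = rec X. (0 + 0)\{b,c} + c.(0 + X) has moves ··c··> q1
  q1 = 0 + (rec X. (0 + 0)\{b,c} + c.(0 + X)) has moves ··c··> q1
Partition-refinement fixed point:
  B0 = {p0, p1, q0, q1}
p0 ∈ B0, q0 ∈ B0 → same block
Bisimilar ⇒ trace-equivalent.

trace-equivalent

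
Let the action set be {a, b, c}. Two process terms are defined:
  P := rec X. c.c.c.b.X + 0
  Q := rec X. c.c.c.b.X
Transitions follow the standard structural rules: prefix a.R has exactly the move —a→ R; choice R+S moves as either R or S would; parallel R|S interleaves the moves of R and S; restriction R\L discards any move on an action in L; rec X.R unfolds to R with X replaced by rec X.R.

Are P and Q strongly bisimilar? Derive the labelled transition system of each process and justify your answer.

Reachable graph of P (4 states):
  s0 = rec X. c.c.c.b.X + 0 | —c→ s1
  s1 = c.c.b.(rec X. c.c.c.b.X + 0) | —c→ s2
  s2 = c.b.(rec X. c.c.c.b.X + 0) | —c→ s3
  s3 = b.(rec X. c.c.c.b.X + 0) | —b→ s0
Reachable graph of Q (4 states):
  t0 = rec X. c.c.c.b.X | —c→ t1
  t1 = c.c.b.(rec X. c.c.c.b.X) | —c→ t2
  t2 = c.b.(rec X. c.c.c.b.X) | —c→ t3
  t3 = b.(rec X. c.c.c.b.X) | —b→ t0
Partition-refinement fixed point:
  B0 = {s0, t0}
  B1 = {s1, t1}
  B2 = {s2, t2}
  B3 = {s3, t3}
s0 ∈ B0, t0 ∈ B0 → same block

bisimilar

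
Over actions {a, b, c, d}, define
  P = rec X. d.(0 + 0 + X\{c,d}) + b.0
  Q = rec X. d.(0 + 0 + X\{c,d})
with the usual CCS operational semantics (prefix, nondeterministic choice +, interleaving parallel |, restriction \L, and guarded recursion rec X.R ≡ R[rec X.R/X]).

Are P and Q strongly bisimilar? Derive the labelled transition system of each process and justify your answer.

P ≁ Q

P's transition system — 4 states:
  u0 = rec X. d.(0 + 0 + X\{c,d}) + b.0 | —b→ u1, —d→ u2
  u1 = 0 | ·
  u2 = 0 + 0 + (rec X. d.(0 + 0 + X\{c,d}) + b.0)\{c,d} | —b→ u3
  u3 = 0\{c,d} | ·
Q's transition system — 2 states:
  v0 = rec X. d.(0 + 0 + X\{c,d}) | —d→ v1
  v1 = 0 + 0 + (rec X. d.(0 + 0 + X\{c,d}))\{c,d} | ·
Bisimilarity quotient blocks:
  B0 = {u0}
  B1 = {u2}
  B2 = {u1, u3, v1}
  B3 = {v0}
u0 ∈ B0, v0 ∈ B3 → different blocks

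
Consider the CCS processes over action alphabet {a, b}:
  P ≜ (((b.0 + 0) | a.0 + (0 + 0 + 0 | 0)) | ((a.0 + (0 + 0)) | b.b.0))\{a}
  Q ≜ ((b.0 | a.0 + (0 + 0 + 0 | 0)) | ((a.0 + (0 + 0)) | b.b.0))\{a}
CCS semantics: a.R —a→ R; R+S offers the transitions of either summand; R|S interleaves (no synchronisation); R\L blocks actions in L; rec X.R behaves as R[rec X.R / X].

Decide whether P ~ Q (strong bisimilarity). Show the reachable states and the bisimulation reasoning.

Reachable graph of P (6 states):
  m0 = (((b.0 + 0) | a.0 + (0 + 0 + 0 | 0)) | ((a.0 + (0 + 0)) | b.b.0))\{a} has moves --b--▸ m1, --b--▸ m2
  m1 = (((b.0 + 0) | a.0 + (0 + 0 + 0 | 0)) | ((a.0 + (0 + 0)) | b.0))\{a} has moves --b--▸ m3, --b--▸ m4
  m2 = (0 | a.0 | ((a.0 + (0 + 0)) | b.b.0))\{a} has moves --b--▸ m4
  m3 = (((b.0 + 0) | a.0 + (0 + 0 + 0 | 0)) | ((a.0 + (0 + 0)) | 0))\{a} has moves --b--▸ m5
  m4 = (0 | a.0 | ((a.0 + (0 + 0)) | b.0))\{a} has moves --b--▸ m5
  m5 = (0 | a.0 | ((a.0 + (0 + 0)) | 0))\{a} has moves ∅
Reachable graph of Q (6 states):
  n0 = ((b.0 | a.0 + (0 + 0 + 0 | 0)) | ((a.0 + (0 + 0)) | b.b.0))\{a} has moves --b--▸ n1, --b--▸ n2
  n1 = ((b.0 | a.0 + (0 + 0 + 0 | 0)) | ((a.0 + (0 + 0)) | b.0))\{a} has moves --b--▸ n3, --b--▸ n4
  n2 = (0 | a.0 | ((a.0 + (0 + 0)) | b.b.0))\{a} has moves --b--▸ n4
  n3 = ((b.0 | a.0 + (0 + 0 + 0 | 0)) | ((a.0 + (0 + 0)) | 0))\{a} has moves --b--▸ n5
  n4 = (0 | a.0 | ((a.0 + (0 + 0)) | b.0))\{a} has moves --b--▸ n5
  n5 = (0 | a.0 | ((a.0 + (0 + 0)) | 0))\{a} has moves ∅
Partition-refinement fixed point:
  B0 = {m0, n0}
  B1 = {m1, m2, n1, n2}
  B2 = {m3, m4, n3, n4}
  B3 = {m5, n5}
m0 ∈ B0, n0 ∈ B0 → same block

bisimilar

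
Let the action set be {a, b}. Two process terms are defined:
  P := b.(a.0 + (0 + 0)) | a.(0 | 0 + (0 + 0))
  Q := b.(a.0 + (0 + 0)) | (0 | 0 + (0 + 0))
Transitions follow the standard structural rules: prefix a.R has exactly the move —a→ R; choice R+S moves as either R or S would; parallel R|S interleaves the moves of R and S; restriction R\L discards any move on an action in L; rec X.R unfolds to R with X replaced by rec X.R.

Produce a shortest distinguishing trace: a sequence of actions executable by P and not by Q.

P's transition system — 6 states:
  u0 = b.(a.0 + (0 + 0)) | a.(0 | 0 + (0 + 0)) → --a--▸ u1, --b--▸ u2
  u1 = b.(a.0 + (0 + 0)) | (0 | 0 + (0 + 0)) → --b--▸ u3
  u2 = (a.0 + (0 + 0)) | a.(0 | 0 + (0 + 0)) → --a--▸ u3, --a--▸ u4
  u3 = (a.0 + (0 + 0)) | (0 | 0 + (0 + 0)) → --a--▸ u5
  u4 = 0 | a.(0 | 0 + (0 + 0)) → --a--▸ u5
  u5 = 0 | (0 | 0 + (0 + 0)) → (no moves)
Q's transition system — 3 states:
  v0 = b.(a.0 + (0 + 0)) | (0 | 0 + (0 + 0)) → --b--▸ v1
  v1 = (a.0 + (0 + 0)) | (0 | 0 + (0 + 0)) → --a--▸ v2
  v2 = 0 | (0 | 0 + (0 + 0)) → (no moves)
Executing a from P (initial set {u0}):
  after a @ step 1: {u1}
  P completes σ.
Executing a from Q (initial set {v0}):
  after a @ step 1: no successor for Q

a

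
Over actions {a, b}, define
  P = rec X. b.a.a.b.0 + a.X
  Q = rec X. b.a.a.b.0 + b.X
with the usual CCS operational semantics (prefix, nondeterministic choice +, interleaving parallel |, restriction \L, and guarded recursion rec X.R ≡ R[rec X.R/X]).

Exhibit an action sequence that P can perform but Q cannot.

a

P's transition system — 5 states:
  p0 = rec X. b.a.a.b.0 + a.X has moves —a→ p0, —b→ p1
  p1 = a.a.b.0 has moves —a→ p2
  p2 = a.b.0 has moves —a→ p3
  p3 = b.0 has moves —b→ p4
  p4 = 0 has moves ∅
Q's transition system — 5 states:
  q0 = rec X. b.a.a.b.0 + b.X has moves —b→ q0, —b→ q1
  q1 = a.a.b.0 has moves —a→ q2
  q2 = a.b.0 has moves —a→ q3
  q3 = b.0 has moves —b→ q4
  q4 = 0 has moves ∅
Trace ⟨a⟩ through P, begin at {p0}:
  after a @ step 1: {p0}
  P completes σ.
Trace ⟨a⟩ through Q, begin at {q0}:
  after a @ step 1: ∅  — Q cannot continue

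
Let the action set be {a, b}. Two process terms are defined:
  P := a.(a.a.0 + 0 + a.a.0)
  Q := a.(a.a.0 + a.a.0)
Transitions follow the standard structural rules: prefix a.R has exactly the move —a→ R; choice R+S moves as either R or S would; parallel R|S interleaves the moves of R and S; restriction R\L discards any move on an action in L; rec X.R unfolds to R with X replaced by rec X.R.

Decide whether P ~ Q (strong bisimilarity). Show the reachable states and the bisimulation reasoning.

LTS(P): 4 reachable states
  u0 = a.(a.a.0 + 0 + a.a.0) → —a→ u1
  u1 = a.a.0 + 0 + a.a.0 → —a→ u2
  u2 = a.0 → —a→ u3
  u3 = 0 → ·
LTS(Q): 4 reachable states
  v0 = a.(a.a.0 + a.a.0) → —a→ v1
  v1 = a.a.0 + a.a.0 → —a→ v2
  v2 = a.0 → —a→ v3
  v3 = 0 → ·
Coarsest stable partition (strong bisimilarity classes):
  B0 = {u0, v0}
  B1 = {u1, v1}
  B2 = {u2, v2}
  B3 = {u3, v3}
u0 ∈ B0, v0 ∈ B0 → same block

P ~ Q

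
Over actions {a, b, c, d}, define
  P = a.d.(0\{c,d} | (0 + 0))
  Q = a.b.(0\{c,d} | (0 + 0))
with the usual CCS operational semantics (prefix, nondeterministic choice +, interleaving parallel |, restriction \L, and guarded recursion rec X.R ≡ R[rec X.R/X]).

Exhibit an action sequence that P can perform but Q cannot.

ad

P's transition system — 3 states:
  p0 = a.d.(0\{c,d} | (0 + 0)) → —a→ p1
  p1 = d.(0\{c,d} | (0 + 0)) → —d→ p2
  p2 = 0\{c,d} | (0 + 0) → ∅
Q's transition system — 3 states:
  q0 = a.b.(0\{c,d} | (0 + 0)) → —a→ q1
  q1 = b.(0\{c,d} | (0 + 0)) → —b→ q2
  q2 = 0\{c,d} | (0 + 0) → ∅
Trace ⟨ad⟩ through P, begin at {p0}:
  after a @ step 1: {p1}
  after d @ step 2: {p2}
  — P admits the full trace.
Trace ⟨ad⟩ through Q, begin at {q0}:
  after a @ step 1: {q1}
  after d @ step 2: no successor for Q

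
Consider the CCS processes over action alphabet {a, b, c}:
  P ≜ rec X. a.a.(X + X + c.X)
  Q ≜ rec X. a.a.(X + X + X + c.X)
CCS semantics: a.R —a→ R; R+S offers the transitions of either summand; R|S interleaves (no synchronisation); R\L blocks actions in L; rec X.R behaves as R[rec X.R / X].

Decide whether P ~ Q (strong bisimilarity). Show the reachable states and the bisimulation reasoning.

Reachable graph of P (3 states):
  m0 = rec X. a.a.(X + X + c.X) → --a--▸ m1
  m1 = a.((rec X. a.a.(X + X + c.X)) + (rec X. a.a.(X + X + c.X)) + c.(rec X. a.a.(X + X + c.X))) → --a--▸ m2
  m2 = (rec X. a.a.(X + X + c.X)) + (rec X. a.a.(X + X + c.X)) + c.(rec X. a.a.(X + X + c.X)) → --a--▸ m1, --c--▸ m0
Reachable graph of Q (3 states):
  n0 = rec X. a.a.(X + X + X + c.X) → --a--▸ n1
  n1 = a.((rec X. a.a.(X + X + X + c.X)) + (rec X. a.a.(X + X + X + c.X)) + (rec X. a.a.(X + X + X + c.X)) + c.(rec X. a.a.(X + X + X + c.X))) → --a--▸ n2
  n2 = (rec X. a.a.(X + X + X + c.X)) + (rec X. a.a.(X + X + X + c.X)) + (rec X. a.a.(X + X + X + c.X)) + c.(rec X. a.a.(X + X + X + c.X)) → --a--▸ n1, --c--▸ n0
Bisimilarity quotient blocks:
  B0 = {m0, n0}
  B1 = {m1, n1}
  B2 = {m2, n2}
m0 ∈ B0, n0 ∈ B0 → same block

P ~ Q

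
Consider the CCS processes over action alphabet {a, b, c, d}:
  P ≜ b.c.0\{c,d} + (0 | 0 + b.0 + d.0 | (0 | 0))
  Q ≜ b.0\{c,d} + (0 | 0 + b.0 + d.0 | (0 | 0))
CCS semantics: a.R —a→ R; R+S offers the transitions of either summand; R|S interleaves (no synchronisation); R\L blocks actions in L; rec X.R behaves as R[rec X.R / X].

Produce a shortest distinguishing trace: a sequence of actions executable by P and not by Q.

bc

P's transition system — 5 states:
  u0 = b.c.0\{c,d} + (0 | 0 + b.0 + d.0 | (0 | 0)) → —b→ u1, —b→ u2, —d→ u3
  u1 = 0 → deadlocked
  u2 = c.0\{c,d} → —c→ u4
  u3 = 0 | (0 | 0) → deadlocked
  u4 = 0\{c,d} → deadlocked
Q's transition system — 4 states:
  v0 = b.0\{c,d} + (0 | 0 + b.0 + d.0 | (0 | 0)) → —b→ v1, —b→ v2, —d→ v3
  v1 = 0 → deadlocked
  v2 = 0\{c,d} → deadlocked
  v3 = 0 | (0 | 0) → deadlocked
Run σ = ⟨bc⟩ on P: start {u0}
  after b @ step 1: {u1, u2}
  after c @ step 2: {u4}
  P completes σ.
Run σ = ⟨bc⟩ on Q: start {v0}
  after b @ step 1: {v1, v2}
  after c @ step 2: no successor for Q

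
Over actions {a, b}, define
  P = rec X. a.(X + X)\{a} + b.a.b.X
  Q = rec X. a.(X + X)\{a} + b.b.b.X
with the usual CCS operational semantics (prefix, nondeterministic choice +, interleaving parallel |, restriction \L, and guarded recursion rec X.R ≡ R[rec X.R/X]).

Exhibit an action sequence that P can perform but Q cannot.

P's transition system — 5 states:
  s0 = rec X. a.(X + X)\{a} + b.a.b.X → =a=> s1, =b=> s2
  s1 = ((rec X. a.(X + X)\{a} + b.a.b.X) + (rec X. a.(X + X)\{a} + b.a.b.X))\{a} → =b=> s3
  s2 = a.b.(rec X. a.(X + X)\{a} + b.a.b.X) → =a=> s4
  s3 = (a.b.(rec X. a.(X + X)\{a} + b.a.b.X))\{a} → ∅
  s4 = b.(rec X. a.(X + X)\{a} + b.a.b.X) → =b=> s0
Q's transition system — 7 states:
  t0 = rec X. a.(X + X)\{a} + b.b.b.X → =a=> t1, =b=> t2
  t1 = ((rec X. a.(X + X)\{a} + b.b.b.X) + (rec X. a.(X + X)\{a} + b.b.b.X))\{a} → =b=> t3
  t2 = b.b.(rec X. a.(X + X)\{a} + b.b.b.X) → =b=> t4
  t3 = (b.b.(rec X. a.(X + X)\{a} + b.b.b.X))\{a} → =b=> t5
  t4 = b.(rec X. a.(X + X)\{a} + b.b.b.X) → =b=> t0
  t5 = (b.(rec X. a.(X + X)\{a} + b.b.b.X))\{a} → =b=> t6
  t6 = (rec X. a.(X + X)\{a} + b.b.b.X)\{a} → =b=> t3
Run σ = ⟨ba⟩ on P: start {s0}
  step 1 (b): {s2}
  step 2 (a): {s4}
  P completes σ.
Run σ = ⟨ba⟩ on Q: start {t0}
  step 1 (b): {t2}
  step 2 (a): no successor for Q

ba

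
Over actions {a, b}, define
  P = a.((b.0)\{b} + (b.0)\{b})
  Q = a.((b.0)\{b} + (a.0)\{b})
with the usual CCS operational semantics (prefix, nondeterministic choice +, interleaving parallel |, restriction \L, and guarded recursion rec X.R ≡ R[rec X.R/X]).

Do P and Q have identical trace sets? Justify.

LTS(P): 2 reachable states
  s0 = a.((b.0)\{b} + (b.0)\{b}) | --a--▸ s1
  s1 = (b.0)\{b} + (b.0)\{b} | ∅
LTS(Q): 3 reachable states
  t0 = a.((b.0)\{b} + (a.0)\{b}) | --a--▸ t1
  t1 = (b.0)\{b} + (a.0)\{b} | --a--▸ t2
  t2 = 0\{b} | ∅
Run σ = ⟨aa⟩ on Q: start {t0}
  [1] a ⇒ {t1}
  [2] a ⇒ {t2}
  — Q admits the full trace.
Run σ = ⟨aa⟩ on P: start {s0}
  [1] a ⇒ {s1}
  [2] a ⇒ no successor for P

trace-distinct — witness ⟨aa⟩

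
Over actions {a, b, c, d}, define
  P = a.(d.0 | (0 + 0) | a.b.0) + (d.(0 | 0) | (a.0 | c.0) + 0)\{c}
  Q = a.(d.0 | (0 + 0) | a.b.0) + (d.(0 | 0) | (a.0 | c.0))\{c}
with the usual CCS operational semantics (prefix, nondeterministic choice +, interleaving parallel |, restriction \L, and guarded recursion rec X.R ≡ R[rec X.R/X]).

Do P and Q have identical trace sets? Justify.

Reachable graph of P (10 states):
  u0 = a.(d.0 | (0 + 0) | a.b.0) + (d.(0 | 0) | (a.0 | c.0) + 0)\{c} has moves --a--▸ u1, --a--▸ u2, --d--▸ u3
  u1 = (d.(0 | 0) | (0 | c.0))\{c} has moves --d--▸ u4
  u2 = d.0 | (0 + 0) | a.b.0 has moves --a--▸ u5, --d--▸ u6
  u3 = (0 | 0 | (a.0 | c.0))\{c} has moves --a--▸ u4
  u4 = (0 | 0 | (0 | c.0))\{c} has moves (no moves)
  u5 = d.0 | (0 + 0) | b.0 has moves --b--▸ u7, --d--▸ u8
  u6 = 0 | (0 + 0) | a.b.0 has moves --a--▸ u8
  u7 = d.0 | (0 + 0) | 0 has moves --d--▸ u9
  u8 = 0 | (0 + 0) | b.0 has moves --b--▸ u9
  u9 = 0 | (0 + 0) | 0 has moves (no moves)
Reachable graph of Q (10 states):
  v0 = a.(d.0 | (0 + 0) | a.b.0) + (d.(0 | 0) | (a.0 | c.0))\{c} has moves --a--▸ v1, --a--▸ v2, --d--▸ v3
  v1 = (d.(0 | 0) | (0 | c.0))\{c} has moves --d--▸ v4
  v2 = d.0 | (0 + 0) | a.b.0 has moves --a--▸ v5, --d--▸ v6
  v3 = (0 | 0 | (a.0 | c.0))\{c} has moves --a--▸ v4
  v4 = (0 | 0 | (0 | c.0))\{c} has moves (no moves)
  v5 = d.0 | (0 + 0) | b.0 has moves --b--▸ v7, --d--▸ v8
  v6 = 0 | (0 + 0) | a.b.0 has moves --a--▸ v8
  v7 = d.0 | (0 + 0) | 0 has moves --d--▸ v9
  v8 = 0 | (0 + 0) | b.0 has moves --b--▸ v9
  v9 = 0 | (0 + 0) | 0 has moves (no moves)
Partition-refinement fixed point:
  B0 = {u0, v0}
  B1 = {u1, u7, v1, v7}
  B2 = {u4, u9, v4, v9}
  B3 = {u2, v2}
  B4 = {u6, v6}
  B5 = {u8, v8}
  B6 = {u5, v5}
  B7 = {u3, v3}
u0 ∈ B0, v0 ∈ B0 → same block
Bisimilar ⇒ trace-equivalent.

YES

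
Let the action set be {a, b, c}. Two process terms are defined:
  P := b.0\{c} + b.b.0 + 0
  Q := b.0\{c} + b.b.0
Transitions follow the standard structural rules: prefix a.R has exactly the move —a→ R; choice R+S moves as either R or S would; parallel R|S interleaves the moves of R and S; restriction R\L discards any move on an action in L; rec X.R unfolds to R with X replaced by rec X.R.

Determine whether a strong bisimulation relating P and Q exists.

YES

P's transition system — 4 states:
  m0 = b.0\{c} + b.b.0 + 0 has moves =b=> m1, =b=> m2
  m1 = 0\{c} has moves (no moves)
  m2 = b.0 has moves =b=> m3
  m3 = 0 has moves (no moves)
Q's transition system — 4 states:
  n0 = b.0\{c} + b.b.0 has moves =b=> n1, =b=> n2
  n1 = 0\{c} has moves (no moves)
  n2 = b.0 has moves =b=> n3
  n3 = 0 has moves (no moves)
Coarsest stable partition (strong bisimilarity classes):
  B0 = {m0, n0}
  B1 = {m1, m3, n1, n3}
  B2 = {m2, n2}
m0 ∈ B0, n0 ∈ B0 → same block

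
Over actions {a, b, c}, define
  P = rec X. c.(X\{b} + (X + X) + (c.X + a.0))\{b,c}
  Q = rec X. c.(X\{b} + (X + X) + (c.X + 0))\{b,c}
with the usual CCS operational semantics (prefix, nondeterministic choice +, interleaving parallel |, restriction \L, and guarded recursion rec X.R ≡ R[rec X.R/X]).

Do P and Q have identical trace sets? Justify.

P's transition system — 3 states:
  s0 = rec X. c.(X\{b} + (X + X) + (c.X + a.0))\{b,c} has moves =c=> s1
  s1 = ((rec X. c.(X\{b} + (X + X) + (c.X + a.0))\{b,c})\{b} + ((rec X. c.(X\{b} + (X + X) + (c.X + a.0))\{b,c}) + (rec X. c.(X\{b} + (X + X) + (c.X + a.0))\{b,c})) + (c.(rec X. c.(X\{b} + (X + X) + (c.X + a.0))\{b,c}) + a.0))\{b,c} has moves =a=> s2
  s2 = 0\{b,c} has moves stopped
Q's transition system — 2 states:
  t0 = rec X. c.(X\{b} + (X + X) + (c.X + 0))\{b,c} has moves =c=> t1
  t1 = ((rec X. c.(X\{b} + (X + X) + (c.X + 0))\{b,c})\{b} + ((rec X. c.(X\{b} + (X + X) + (c.X + 0))\{b,c}) + (rec X. c.(X\{b} + (X + X) + (c.X + 0))\{b,c})) + (c.(rec X. c.(X\{b} + (X + X) + (c.X + 0))\{b,c}) + 0))\{b,c} has moves stopped
Trace ⟨ca⟩ through P, begin at {s0}:
  step 1 (c): {s1}
  step 2 (a): {s2}
  ✓ P
Trace ⟨ca⟩ through Q, begin at {t0}:
  step 1 (c): {t1}
  step 2 (a): ∅  — Q cannot continue

trace-distinct — witness ⟨ca⟩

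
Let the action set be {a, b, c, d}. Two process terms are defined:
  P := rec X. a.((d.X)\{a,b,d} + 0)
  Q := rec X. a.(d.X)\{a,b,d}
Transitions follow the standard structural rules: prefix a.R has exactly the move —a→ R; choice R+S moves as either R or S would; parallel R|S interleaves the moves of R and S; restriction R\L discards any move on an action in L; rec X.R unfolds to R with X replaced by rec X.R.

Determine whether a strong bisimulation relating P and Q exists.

P's transition system — 2 states:
  u0 = rec X. a.((d.X)\{a,b,d} + 0) has moves --a--▸ u1
  u1 = (d.(rec X. a.((d.X)\{a,b,d} + 0)))\{a,b,d} + 0 has moves deadlocked
Q's transition system — 2 states:
  v0 = rec X. a.(d.X)\{a,b,d} has moves --a--▸ v1
  v1 = (d.(rec X. a.(d.X)\{a,b,d}))\{a,b,d} has moves deadlocked
Coarsest stable partition (strong bisimilarity classes):
  B0 = {u0, v0}
  B1 = {u1, v1}
u0 ∈ B0, v0 ∈ B0 → same block

bisimilar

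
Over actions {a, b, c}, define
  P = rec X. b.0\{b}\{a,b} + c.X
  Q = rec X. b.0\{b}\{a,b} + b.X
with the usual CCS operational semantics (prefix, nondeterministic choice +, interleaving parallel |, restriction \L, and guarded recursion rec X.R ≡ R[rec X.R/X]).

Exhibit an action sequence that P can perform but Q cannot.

c

LTS(P): 2 reachable states
  p0 = rec X. b.0\{b}\{a,b} + c.X ⊢ =b=> p1, =c=> p0
  p1 = 0\{b}\{a,b} ⊢ (no moves)
LTS(Q): 2 reachable states
  q0 = rec X. b.0\{b}\{a,b} + b.X ⊢ =b=> q0, =b=> q1
  q1 = 0\{b}\{a,b} ⊢ (no moves)
Executing c from P (initial set {p0}):
  [1] c ⇒ {p0}
  P completes σ.
Executing c from Q (initial set {q0}):
  [1] c ⇒ ∅  — Q cannot continue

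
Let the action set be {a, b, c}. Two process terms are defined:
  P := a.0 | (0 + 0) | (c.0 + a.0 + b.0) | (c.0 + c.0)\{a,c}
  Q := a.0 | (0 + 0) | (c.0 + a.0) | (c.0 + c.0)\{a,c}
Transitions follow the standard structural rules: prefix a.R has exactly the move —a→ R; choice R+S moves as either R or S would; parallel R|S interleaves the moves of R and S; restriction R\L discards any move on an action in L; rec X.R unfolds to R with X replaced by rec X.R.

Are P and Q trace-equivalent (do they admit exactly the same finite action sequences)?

P's transition system — 4 states:
  m0 = a.0 | (0 + 0) | (c.0 + a.0 + b.0) | (c.0 + c.0)\{a,c} :: -a-> m1, -a-> m2, -b-> m2, -c-> m2
  m1 = 0 | (0 + 0) | (c.0 + a.0 + b.0) | (c.0 + c.0)\{a,c} :: -a-> m3, -b-> m3, -c-> m3
  m2 = a.0 | (0 + 0) | 0 | (c.0 + c.0)\{a,c} :: -a-> m3
  m3 = 0 | (0 + 0) | 0 | (c.0 + c.0)\{a,c} :: ∅
Q's transition system — 4 states:
  n0 = a.0 | (0 + 0) | (c.0 + a.0) | (c.0 + c.0)\{a,c} :: -a-> n1, -a-> n2, -c-> n2
  n1 = 0 | (0 + 0) | (c.0 + a.0) | (c.0 + c.0)\{a,c} :: -a-> n3, -c-> n3
  n2 = a.0 | (0 + 0) | 0 | (c.0 + c.0)\{a,c} :: -a-> n3
  n3 = 0 | (0 + 0) | 0 | (c.0 + c.0)\{a,c} :: ∅
Run σ = ⟨b⟩ on P: start {m0}
  [1] b ⇒ {m2}
  P completes σ.
Run σ = ⟨b⟩ on Q: start {n0}
  [1] b ⇒ ∅  — Q cannot continue

traces(P) ≠ traces(Q) — witness ⟨b⟩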